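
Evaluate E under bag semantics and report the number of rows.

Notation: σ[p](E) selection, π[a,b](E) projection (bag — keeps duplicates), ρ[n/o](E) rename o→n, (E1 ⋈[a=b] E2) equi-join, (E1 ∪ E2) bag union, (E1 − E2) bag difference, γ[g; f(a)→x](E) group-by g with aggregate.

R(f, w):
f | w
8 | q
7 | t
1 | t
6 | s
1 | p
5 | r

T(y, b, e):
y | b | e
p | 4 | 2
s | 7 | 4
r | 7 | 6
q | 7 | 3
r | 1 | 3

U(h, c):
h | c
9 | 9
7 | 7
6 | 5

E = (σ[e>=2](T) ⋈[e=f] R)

Per-node cardinality:
  T → 5
  σ[e>=2](T) → 5
  R → 6
  (σ[e>=2](T) ⋈[e=f] R) → 1

|E| = 1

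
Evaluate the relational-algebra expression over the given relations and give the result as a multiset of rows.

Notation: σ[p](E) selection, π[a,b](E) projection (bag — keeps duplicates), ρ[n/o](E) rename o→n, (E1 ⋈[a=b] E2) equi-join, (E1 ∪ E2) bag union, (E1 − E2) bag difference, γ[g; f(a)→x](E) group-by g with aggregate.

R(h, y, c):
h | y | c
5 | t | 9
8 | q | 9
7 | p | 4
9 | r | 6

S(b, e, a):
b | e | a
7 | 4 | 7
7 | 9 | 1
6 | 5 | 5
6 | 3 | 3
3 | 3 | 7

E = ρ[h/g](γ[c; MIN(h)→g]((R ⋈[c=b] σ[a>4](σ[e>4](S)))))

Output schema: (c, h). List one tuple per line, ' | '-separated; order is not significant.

Stepwise |·|:
  R → 4
  S → 5
  σ[e>4](S) → 2
  σ[a>4](σ[e>4](S)) → 1
  (R ⋈[c=b] σ[a>4](σ[e>4](S))) → 1
  γ[c; MIN(h)→g]((R ⋈[c=b] σ[a>4](σ[e>4](S)))) → 1
  ρ[h/g](γ[c; MIN(h)→g]((R ⋈[c=b] σ[a>4](σ[e>4](S))))) → 1

== RESULT ==
c | h
6 | 9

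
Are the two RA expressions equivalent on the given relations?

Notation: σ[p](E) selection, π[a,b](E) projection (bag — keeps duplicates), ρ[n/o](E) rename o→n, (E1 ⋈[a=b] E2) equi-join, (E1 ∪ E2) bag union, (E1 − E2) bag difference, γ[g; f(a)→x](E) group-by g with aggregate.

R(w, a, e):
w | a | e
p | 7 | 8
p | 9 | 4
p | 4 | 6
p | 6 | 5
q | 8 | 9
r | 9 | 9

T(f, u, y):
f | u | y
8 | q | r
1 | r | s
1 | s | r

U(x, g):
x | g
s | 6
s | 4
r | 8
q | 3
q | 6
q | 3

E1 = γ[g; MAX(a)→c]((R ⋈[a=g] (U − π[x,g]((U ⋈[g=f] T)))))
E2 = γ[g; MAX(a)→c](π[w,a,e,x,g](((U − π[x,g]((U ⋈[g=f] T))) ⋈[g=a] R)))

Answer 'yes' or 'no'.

E1 row counts bottom-up:
  R → 6
  U → 6
  U → 6
  T → 3
  (U ⋈[g=f] T) → 1
  π[x,g]((U ⋈[g=f] T)) → 1
  (U − π[x,g]((U ⋈[g=f] T))) → 5
  (R ⋈[a=g] (U − π[x,g]((U ⋈[g=f] T)))) → 3
  γ[g; MAX(a)→c]((R ⋈[a=g] (U − π[x,g]((U ⋈[g=f] T))))) → 2
E2 row counts bottom-up:
  U → 6
  U → 6
  T → 3
  (U ⋈[g=f] T) → 1
  π[x,g]((U ⋈[g=f] T)) → 1
  (U − π[x,g]((U ⋈[g=f] T))) → 5
  R → 6
  ((U − π[x,g]((U ⋈[g=f] T))) ⋈[g=a] R) → 3
  π[w,a,e,x,g](((U − π[x,g]((U ⋈[g=f] T))) ⋈[g=a] R)) → 3
  γ[g; MAX(a)→c](π[w,a,e,x,g](((U − π[x,g]((U ⋈[g=f] T))) ⋈[g=a] R))) → 2

E1 and E2 produce the same multiset:
g | c
4 | 4
6 | 6

yes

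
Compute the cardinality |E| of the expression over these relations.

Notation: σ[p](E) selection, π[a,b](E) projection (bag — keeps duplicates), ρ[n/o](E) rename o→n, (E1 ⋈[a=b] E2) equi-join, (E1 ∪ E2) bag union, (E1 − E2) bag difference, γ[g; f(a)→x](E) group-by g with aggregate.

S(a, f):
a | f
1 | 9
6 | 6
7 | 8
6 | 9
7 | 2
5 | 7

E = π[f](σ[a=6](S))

Subexpression sizes:
  S → 6
  σ[a=6](S) → 2
  π[f](σ[a=6](S)) → 2

|E| = 2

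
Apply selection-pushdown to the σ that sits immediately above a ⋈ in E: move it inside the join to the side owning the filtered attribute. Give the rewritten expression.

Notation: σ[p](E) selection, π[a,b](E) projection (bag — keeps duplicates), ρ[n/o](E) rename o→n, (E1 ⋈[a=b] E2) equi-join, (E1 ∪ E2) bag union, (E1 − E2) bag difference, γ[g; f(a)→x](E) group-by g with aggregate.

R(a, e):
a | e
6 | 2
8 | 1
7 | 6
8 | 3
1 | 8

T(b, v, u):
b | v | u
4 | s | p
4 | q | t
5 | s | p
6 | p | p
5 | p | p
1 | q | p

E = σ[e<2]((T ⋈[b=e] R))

σ filters on e, owned by the right side.
E' = (T ⋈[b=e] σ[e<2](R))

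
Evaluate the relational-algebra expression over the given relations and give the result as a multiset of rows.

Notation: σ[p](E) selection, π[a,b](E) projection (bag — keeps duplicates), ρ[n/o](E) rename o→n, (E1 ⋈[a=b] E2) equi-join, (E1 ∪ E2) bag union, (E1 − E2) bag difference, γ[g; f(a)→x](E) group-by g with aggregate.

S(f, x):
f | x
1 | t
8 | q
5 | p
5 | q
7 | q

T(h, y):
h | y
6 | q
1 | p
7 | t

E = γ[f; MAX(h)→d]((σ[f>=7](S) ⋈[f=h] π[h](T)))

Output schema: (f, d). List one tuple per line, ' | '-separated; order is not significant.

Stepwise |·|:
  S → 5
  σ[f>=7](S) → 2
  T → 3
  π[h](T) → 3
  (σ[f>=7](S) ⋈[f=h] π[h](T)) → 1
  γ[f; MAX(h)→d]((σ[f>=7](S) ⋈[f=h] π[h](T))) → 1

== RESULT ==
f | d
7 | 7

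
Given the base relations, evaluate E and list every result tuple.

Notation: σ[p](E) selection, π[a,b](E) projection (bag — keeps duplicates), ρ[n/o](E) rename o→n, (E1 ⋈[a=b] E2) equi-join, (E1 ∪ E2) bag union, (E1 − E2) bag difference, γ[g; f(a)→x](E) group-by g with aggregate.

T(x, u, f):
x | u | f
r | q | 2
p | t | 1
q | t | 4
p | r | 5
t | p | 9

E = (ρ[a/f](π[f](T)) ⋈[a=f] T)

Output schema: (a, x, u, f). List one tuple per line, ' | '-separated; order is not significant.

Subexpression sizes:
  T → 5
  π[f](T) → 5
  ρ[a/f](π[f](T)) → 5
  T → 5
  (ρ[a/f](π[f](T)) ⋈[a=f] T) → 5

== RESULT ==
a | x | u | f
1 | p | t | 1
2 | r | q | 2
4 | q | t | 4
5 | p | r | 5
9 | t | p | 9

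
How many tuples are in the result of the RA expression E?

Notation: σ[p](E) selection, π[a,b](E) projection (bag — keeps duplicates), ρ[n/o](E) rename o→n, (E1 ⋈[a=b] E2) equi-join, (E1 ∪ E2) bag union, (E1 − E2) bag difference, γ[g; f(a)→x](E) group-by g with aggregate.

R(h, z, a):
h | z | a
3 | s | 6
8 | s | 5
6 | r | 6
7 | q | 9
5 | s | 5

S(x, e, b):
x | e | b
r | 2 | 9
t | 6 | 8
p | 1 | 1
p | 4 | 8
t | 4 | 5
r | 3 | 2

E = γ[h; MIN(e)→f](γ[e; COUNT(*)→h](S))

Subexpression sizes:
  S → 6
  γ[e; COUNT(*)→h](S) → 5
  γ[h; MIN(e)→f](γ[e; COUNT(*)→h](S)) → 2

|E| = 2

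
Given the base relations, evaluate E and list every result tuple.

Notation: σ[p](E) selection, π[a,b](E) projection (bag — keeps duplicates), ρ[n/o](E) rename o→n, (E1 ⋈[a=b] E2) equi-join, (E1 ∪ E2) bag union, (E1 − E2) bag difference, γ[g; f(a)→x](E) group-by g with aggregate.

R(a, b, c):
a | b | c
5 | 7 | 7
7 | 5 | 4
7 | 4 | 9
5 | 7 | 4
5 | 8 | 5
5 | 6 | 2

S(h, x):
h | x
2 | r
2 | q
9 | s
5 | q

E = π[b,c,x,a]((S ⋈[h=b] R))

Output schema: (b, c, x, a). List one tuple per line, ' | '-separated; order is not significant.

Subexpression sizes:
  S → 4
  R → 6
  (S ⋈[h=b] R) → 1
  π[b,c,x,a]((S ⋈[h=b] R)) → 1

== RESULT ==
b | c | x | a
5 | 4 | q | 7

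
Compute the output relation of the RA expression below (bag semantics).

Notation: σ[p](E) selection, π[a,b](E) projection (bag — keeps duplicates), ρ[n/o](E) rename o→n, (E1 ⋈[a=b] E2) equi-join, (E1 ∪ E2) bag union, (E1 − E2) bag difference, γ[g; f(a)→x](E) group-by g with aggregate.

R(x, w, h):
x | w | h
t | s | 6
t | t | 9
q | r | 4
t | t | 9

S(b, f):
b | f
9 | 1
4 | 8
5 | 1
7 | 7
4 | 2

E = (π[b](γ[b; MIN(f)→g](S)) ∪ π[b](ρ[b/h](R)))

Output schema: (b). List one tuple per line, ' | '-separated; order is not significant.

Per-node cardinality:
  S → 5
  γ[b; MIN(f)→g](S) → 4
  π[b](γ[b; MIN(f)→g](S)) → 4
  R → 4
  ρ[b/h](R) → 4
  π[b](ρ[b/h](R)) → 4
  (π[b](γ[b; MIN(f)→g](S)) ∪ π[b](ρ[b/h](R))) → 8

== RESULT ==
b
4
4
5
6
7
9
9
9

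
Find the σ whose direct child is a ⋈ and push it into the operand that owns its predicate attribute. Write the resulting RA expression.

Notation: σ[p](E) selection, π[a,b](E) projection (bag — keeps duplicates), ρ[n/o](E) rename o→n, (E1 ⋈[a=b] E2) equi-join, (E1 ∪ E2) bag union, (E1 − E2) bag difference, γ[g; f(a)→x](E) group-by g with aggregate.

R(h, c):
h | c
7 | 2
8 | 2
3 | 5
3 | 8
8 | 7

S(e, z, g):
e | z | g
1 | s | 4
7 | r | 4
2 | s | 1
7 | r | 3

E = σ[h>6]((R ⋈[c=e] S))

σ filters on h, owned by the left side.
E' = (σ[h>6](R) ⋈[c=e] S)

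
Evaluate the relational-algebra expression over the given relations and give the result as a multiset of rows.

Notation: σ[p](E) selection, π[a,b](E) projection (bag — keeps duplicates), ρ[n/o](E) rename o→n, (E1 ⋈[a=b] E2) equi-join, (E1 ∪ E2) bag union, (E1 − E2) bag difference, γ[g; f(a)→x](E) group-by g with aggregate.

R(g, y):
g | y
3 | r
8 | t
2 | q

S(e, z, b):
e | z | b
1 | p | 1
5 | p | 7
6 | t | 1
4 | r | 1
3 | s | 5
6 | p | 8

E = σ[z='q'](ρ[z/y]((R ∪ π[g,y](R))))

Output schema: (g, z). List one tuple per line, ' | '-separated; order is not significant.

Row counts bottom-up:
  R → 3
  R → 3
  π[g,y](R) → 3
  (R ∪ π[g,y](R)) → 6
  ρ[z/y]((R ∪ π[g,y](R))) → 6
  σ[z='q'](ρ[z/y]((R ∪ π[g,y](R)))) → 2

== RESULT ==
g | z
2 | q
2 | q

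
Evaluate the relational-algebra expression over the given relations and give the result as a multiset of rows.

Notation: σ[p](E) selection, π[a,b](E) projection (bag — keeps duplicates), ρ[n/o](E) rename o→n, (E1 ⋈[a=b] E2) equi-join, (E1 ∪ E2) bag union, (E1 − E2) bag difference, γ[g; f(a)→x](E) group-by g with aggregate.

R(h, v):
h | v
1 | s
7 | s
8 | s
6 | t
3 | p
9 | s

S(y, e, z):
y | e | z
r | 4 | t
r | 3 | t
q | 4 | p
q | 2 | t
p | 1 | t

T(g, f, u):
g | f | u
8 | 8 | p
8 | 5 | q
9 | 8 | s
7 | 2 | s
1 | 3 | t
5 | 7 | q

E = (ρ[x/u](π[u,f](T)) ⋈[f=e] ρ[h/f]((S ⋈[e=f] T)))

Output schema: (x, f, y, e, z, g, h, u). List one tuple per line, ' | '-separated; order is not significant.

Subexpression sizes:
  T → 6
  π[u,f](T) → 6
  ρ[x/u](π[u,f](T)) → 6
  S → 5
  T → 6
  (S ⋈[e=f] T) → 2
  ρ[h/f]((S ⋈[e=f] T)) → 2
  (ρ[x/u](π[u,f](T)) ⋈[f=e] ρ[h/f]((S ⋈[e=f] T))) → 2

== RESULT ==
x | f | y | e | z | g | h | u
s | 2 | q | 2 | t | 7 | 2 | s
t | 3 | r | 3 | t | 1 | 3 | t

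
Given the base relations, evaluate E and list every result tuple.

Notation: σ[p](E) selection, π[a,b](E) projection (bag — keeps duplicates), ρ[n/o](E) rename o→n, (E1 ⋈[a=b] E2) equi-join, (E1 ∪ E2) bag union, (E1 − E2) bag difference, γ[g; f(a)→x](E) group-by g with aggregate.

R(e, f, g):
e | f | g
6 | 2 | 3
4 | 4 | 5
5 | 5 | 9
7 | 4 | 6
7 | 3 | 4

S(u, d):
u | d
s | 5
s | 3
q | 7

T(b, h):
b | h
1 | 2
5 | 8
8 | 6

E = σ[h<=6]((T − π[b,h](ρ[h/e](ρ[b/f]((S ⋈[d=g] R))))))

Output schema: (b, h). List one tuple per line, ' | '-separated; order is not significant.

Subexpression sizes:
  T → 3
  S → 3
  R → 5
  (S ⋈[d=g] R) → 2
  ρ[b/f]((S ⋈[d=g] R)) → 2
  ρ[h/e](ρ[b/f]((S ⋈[d=g] R))) → 2
  π[b,h](ρ[h/e](ρ[b/f]((S ⋈[d=g] R)))) → 2
  (T − π[b,h](ρ[h/e](ρ[b/f]((S ⋈[d=g] R))))) → 3
  σ[h<=6]((T − π[b,h](ρ[h/e](ρ[b/f]((S ⋈[d=g] R)))))) → 2

== RESULT ==
b | h
1 | 2
8 | 6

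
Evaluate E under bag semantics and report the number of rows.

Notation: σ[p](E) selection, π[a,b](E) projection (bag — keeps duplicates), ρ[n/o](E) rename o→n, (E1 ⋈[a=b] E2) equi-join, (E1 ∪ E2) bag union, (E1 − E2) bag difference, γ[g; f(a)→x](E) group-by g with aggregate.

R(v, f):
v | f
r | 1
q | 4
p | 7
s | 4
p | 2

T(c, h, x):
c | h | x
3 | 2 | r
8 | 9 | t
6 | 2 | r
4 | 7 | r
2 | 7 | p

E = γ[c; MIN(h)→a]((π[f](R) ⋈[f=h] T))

Per-node cardinality:
  R → 5
  π[f](R) → 5
  T → 5
  (π[f](R) ⋈[f=h] T) → 4
  γ[c; MIN(h)→a]((π[f](R) ⋈[f=h] T)) → 4

|E| = 4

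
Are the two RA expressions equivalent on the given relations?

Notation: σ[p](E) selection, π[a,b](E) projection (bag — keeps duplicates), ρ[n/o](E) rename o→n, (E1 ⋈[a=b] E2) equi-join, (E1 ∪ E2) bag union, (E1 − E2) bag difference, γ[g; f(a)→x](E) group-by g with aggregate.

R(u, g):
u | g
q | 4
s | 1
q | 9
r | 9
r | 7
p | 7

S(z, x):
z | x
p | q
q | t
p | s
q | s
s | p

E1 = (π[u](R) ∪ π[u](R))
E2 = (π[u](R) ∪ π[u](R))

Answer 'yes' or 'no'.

E1 per-node cardinality:
  R → 6
  π[u](R) → 6
  R → 6
  π[u](R) → 6
  (π[u](R) ∪ π[u](R)) → 12
E2 per-node cardinality:
  R → 6
  π[u](R) → 6
  R → 6
  π[u](R) → 6
  (π[u](R) ∪ π[u](R)) → 12

E1 and E2 produce the same multiset:
u
p
p
q
q
q
q
r
r
r
r
s
s

yes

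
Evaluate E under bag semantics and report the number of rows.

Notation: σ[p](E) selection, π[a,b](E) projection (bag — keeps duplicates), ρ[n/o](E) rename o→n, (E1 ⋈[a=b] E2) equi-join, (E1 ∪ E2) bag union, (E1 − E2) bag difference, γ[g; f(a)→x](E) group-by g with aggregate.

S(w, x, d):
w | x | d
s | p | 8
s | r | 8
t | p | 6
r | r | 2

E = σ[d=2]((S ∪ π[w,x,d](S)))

Row counts bottom-up:
  S → 4
  S → 4
  π[w,x,d](S) → 4
  (S ∪ π[w,x,d](S)) → 8
  σ[d=2]((S ∪ π[w,x,d](S))) → 2

|E| = 2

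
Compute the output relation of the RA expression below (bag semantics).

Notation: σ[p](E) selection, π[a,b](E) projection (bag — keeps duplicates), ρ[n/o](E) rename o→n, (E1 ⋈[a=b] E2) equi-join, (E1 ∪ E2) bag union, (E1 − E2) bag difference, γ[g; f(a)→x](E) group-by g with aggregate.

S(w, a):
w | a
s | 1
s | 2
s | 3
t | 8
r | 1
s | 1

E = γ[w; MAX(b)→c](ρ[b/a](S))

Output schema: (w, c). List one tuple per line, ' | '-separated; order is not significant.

Stepwise |·|:
  S → 6
  ρ[b/a](S) → 6
  γ[w; MAX(b)→c](ρ[b/a](S)) → 3

== RESULT ==
w | c
r | 1
s | 3
t | 8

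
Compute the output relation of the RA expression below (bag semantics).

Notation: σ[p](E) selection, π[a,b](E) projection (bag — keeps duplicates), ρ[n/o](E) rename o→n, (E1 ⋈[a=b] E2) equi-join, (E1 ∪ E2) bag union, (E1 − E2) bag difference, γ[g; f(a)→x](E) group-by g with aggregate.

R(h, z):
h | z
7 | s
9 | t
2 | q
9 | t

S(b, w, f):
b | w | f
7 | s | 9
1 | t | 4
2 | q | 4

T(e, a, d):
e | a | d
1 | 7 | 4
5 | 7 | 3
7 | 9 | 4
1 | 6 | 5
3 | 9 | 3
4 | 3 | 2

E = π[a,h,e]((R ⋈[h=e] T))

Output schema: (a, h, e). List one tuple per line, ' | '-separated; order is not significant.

Stepwise |·|:
  R → 4
  T → 6
  (R ⋈[h=e] T) → 1
  π[a,h,e]((R ⋈[h=e] T)) → 1

== RESULT ==
a | h | e
9 | 7 | 7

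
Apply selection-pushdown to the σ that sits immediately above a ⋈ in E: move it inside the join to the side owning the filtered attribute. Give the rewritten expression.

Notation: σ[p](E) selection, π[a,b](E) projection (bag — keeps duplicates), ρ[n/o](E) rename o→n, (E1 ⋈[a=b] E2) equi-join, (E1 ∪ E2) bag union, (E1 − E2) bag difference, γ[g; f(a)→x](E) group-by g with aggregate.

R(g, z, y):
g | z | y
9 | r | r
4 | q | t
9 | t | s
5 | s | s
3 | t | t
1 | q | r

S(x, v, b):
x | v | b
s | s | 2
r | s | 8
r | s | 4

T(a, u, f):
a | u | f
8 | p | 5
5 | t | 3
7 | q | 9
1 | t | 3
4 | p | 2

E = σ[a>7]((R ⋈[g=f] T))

σ filters on a, owned by the right side.
E' = (R ⋈[g=f] σ[a>7](T))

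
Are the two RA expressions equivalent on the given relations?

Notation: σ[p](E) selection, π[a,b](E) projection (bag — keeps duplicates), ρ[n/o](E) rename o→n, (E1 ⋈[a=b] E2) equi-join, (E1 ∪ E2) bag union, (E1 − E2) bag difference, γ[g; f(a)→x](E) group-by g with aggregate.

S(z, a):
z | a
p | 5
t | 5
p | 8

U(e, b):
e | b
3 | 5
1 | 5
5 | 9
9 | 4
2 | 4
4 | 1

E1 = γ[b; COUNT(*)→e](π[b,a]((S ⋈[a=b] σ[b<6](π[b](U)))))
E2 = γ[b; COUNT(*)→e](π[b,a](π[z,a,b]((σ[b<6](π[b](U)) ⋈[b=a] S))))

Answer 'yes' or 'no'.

E1 row counts bottom-up:
  S → 3
  U → 6
  π[b](U) → 6
  σ[b<6](π[b](U)) → 5
  (S ⋈[a=b] σ[b<6](π[b](U))) → 4
  π[b,a]((S ⋈[a=b] σ[b<6](π[b](U)))) → 4
  γ[b; COUNT(*)→e](π[b,a]((S ⋈[a=b] σ[b<6](π[b](U))))) → 1
E2 row counts bottom-up:
  U → 6
  π[b](U) → 6
  σ[b<6](π[b](U)) → 5
  S → 3
  (σ[b<6](π[b](U)) ⋈[b=a] S) → 4
  π[z,a,b]((σ[b<6](π[b](U)) ⋈[b=a] S)) → 4
  π[b,a](π[z,a,b]((σ[b<6](π[b](U)) ⋈[b=a] S))) → 4
  γ[b; COUNT(*)→e](π[b,a](π[z,a,b]((σ[b<6](π[b](U)) ⋈[b=a] S)))) → 1

E1 and E2 produce the same multiset:
b | e
5 | 4

yes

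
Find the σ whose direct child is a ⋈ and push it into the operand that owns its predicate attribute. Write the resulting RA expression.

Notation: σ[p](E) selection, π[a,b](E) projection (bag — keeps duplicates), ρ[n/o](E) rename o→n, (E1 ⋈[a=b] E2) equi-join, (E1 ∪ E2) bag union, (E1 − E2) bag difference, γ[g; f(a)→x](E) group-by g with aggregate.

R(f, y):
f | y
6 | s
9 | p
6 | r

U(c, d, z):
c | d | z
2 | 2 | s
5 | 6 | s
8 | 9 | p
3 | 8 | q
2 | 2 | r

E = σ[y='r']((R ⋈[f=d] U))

σ filters on y, owned by the left side.
E' = (σ[y='r'](R) ⋈[f=d] U)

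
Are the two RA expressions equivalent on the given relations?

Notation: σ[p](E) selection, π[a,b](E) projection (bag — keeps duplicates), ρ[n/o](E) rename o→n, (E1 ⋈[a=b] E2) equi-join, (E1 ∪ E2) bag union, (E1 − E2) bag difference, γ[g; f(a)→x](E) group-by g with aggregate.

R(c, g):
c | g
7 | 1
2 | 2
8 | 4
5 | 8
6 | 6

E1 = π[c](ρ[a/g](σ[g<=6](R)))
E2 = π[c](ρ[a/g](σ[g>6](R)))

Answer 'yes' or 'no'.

E1 per-node cardinality:
  R → 5
  σ[g<=6](R) → 4
  ρ[a/g](σ[g<=6](R)) → 4
  π[c](ρ[a/g](σ[g<=6](R))) → 4
E2 per-node cardinality:
  R → 5
  σ[g>6](R) → 1
  ρ[a/g](σ[g>6](R)) → 1
  π[c](ρ[a/g](σ[g>6](R))) → 1

E1 result:
c
2
6
7
8
E2 result:
c
5
Witness: (6,) appears 1× in E1 but 0× in E2.

no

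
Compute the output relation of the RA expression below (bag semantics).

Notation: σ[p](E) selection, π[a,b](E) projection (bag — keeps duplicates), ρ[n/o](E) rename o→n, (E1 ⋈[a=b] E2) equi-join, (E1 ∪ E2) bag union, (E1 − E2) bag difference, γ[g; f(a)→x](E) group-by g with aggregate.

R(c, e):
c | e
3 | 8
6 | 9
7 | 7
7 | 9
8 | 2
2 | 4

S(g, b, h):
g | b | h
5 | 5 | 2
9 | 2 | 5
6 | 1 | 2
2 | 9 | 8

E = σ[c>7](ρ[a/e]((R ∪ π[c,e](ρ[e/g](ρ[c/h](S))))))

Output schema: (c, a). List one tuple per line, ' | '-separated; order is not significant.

Row counts bottom-up:
  R → 6
  S → 4
  ρ[c/h](S) → 4
  ρ[e/g](ρ[c/h](S)) → 4
  π[c,e](ρ[e/g](ρ[c/h](S))) → 4
  (R ∪ π[c,e](ρ[e/g](ρ[c/h](S)))) → 10
  ρ[a/e]((R ∪ π[c,e](ρ[e/g](ρ[c/h](S))))) → 10
  σ[c>7](ρ[a/e]((R ∪ π[c,e](ρ[e/g](ρ[c/h](S)))))) → 2

== RESULT ==
c | a
8 | 2
8 | 2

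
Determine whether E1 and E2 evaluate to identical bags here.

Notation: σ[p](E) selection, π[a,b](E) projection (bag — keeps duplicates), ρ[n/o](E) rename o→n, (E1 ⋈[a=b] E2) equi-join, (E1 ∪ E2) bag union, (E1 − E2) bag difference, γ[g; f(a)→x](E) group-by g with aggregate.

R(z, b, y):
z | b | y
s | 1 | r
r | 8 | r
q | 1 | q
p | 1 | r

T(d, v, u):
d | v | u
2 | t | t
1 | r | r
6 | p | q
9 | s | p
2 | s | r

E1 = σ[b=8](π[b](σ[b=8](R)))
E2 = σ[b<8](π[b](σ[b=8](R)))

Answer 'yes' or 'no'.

E1 stepwise |·|:
  R → 4
  σ[b=8](R) → 1
  π[b](σ[b=8](R)) → 1
  σ[b=8](π[b](σ[b=8](R))) → 1
E2 stepwise |·|:
  R → 4
  σ[b=8](R) → 1
  π[b](σ[b=8](R)) → 1
  σ[b<8](π[b](σ[b=8](R))) → 0

E1 result:
b
8
E2 result:
b
(0 rows)
Witness: (8,) appears 1× in E1 but 0× in E2.

no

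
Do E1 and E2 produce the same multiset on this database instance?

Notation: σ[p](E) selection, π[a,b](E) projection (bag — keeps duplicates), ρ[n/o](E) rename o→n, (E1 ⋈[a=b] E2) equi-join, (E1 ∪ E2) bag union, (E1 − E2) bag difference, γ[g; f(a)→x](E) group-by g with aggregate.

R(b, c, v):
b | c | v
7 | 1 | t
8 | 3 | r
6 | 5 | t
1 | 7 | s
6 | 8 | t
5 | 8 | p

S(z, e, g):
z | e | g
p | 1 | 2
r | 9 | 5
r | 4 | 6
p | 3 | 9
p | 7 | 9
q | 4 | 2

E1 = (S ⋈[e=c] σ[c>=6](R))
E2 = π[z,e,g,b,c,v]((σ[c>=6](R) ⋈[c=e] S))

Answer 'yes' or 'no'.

E1 subexpression sizes:
  S → 6
  R → 6
  σ[c>=6](R) → 3
  (S ⋈[e=c] σ[c>=6](R)) → 1
E2 subexpression sizes:
  R → 6
  σ[c>=6](R) → 3
  S → 6
  (σ[c>=6](R) ⋈[c=e] S) → 1
  π[z,e,g,b,c,v]((σ[c>=6](R) ⋈[c=e] S)) → 1

E1 and E2 produce the same multiset:
z | e | g | b | c | v
p | 7 | 9 | 1 | 7 | s

yes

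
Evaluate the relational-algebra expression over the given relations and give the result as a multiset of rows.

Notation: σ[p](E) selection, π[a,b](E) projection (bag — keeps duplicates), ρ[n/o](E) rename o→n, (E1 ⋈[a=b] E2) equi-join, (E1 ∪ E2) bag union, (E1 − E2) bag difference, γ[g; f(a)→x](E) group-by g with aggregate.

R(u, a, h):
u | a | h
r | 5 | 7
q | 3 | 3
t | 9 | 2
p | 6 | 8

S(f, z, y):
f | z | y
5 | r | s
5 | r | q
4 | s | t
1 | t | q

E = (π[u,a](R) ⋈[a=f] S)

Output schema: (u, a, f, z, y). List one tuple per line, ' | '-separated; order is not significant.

Stepwise |·|:
  R → 4
  π[u,a](R) → 4
  S → 4
  (π[u,a](R) ⋈[a=f] S) → 2

== RESULT ==
u | a | f | z | y
r | 5 | 5 | r | q
r | 5 | 5 | r | s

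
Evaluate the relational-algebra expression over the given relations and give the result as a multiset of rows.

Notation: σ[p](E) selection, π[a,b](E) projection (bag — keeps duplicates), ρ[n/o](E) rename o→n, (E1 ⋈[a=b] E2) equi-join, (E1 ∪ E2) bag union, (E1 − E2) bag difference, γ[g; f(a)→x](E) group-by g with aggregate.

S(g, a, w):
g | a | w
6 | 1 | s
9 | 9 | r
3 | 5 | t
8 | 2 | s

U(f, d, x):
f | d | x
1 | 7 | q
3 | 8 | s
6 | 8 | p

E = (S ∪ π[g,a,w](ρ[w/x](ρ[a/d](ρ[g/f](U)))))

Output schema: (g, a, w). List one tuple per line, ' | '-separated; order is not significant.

Per-node cardinality:
  S → 4
  U → 3
  ρ[g/f](U) → 3
  ρ[a/d](ρ[g/f](U)) → 3
  ρ[w/x](ρ[a/d](ρ[g/f](U))) → 3
  π[g,a,w](ρ[w/x](ρ[a/d](ρ[g/f](U)))) → 3
  (S ∪ π[g,a,w](ρ[w/x](ρ[a/d](ρ[g/f](U))))) → 7

== RESULT ==
g | a | w
1 | 7 | q
3 | 5 | t
3 | 8 | s
6 | 1 | s
6 | 8 | p
8 | 2 | s
9 | 9 | r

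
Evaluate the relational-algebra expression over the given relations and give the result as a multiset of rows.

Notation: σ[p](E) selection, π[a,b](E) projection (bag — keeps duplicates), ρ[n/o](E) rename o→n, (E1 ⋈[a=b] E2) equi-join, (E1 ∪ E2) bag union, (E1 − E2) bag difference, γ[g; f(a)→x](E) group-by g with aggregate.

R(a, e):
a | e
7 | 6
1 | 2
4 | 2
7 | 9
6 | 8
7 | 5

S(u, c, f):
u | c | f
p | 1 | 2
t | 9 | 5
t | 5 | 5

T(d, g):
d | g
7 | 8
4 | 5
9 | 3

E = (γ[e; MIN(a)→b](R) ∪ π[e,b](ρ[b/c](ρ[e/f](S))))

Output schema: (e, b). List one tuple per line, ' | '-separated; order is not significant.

Row counts bottom-up:
  R → 6
  γ[e; MIN(a)→b](R) → 5
  S → 3
  ρ[e/f](S) → 3
  ρ[b/c](ρ[e/f](S)) → 3
  π[e,b](ρ[b/c](ρ[e/f](S))) → 3
  (γ[e; MIN(a)→b](R) ∪ π[e,b](ρ[b/c](ρ[e/f](S)))) → 8

== RESULT ==
e | b
2 | 1
2 | 1
5 | 5
5 | 7
5 | 9
6 | 7
8 | 6
9 | 7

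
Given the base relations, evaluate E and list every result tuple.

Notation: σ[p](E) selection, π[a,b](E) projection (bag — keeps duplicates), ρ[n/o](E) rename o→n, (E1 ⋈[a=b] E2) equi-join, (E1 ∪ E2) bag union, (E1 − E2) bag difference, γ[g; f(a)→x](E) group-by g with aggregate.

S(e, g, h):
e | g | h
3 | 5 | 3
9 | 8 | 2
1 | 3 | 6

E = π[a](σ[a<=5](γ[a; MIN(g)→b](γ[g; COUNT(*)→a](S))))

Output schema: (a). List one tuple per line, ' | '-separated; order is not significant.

Per-node cardinality:
  S → 3
  γ[g; COUNT(*)→a](S) → 3
  γ[a; MIN(g)→b](γ[g; COUNT(*)→a](S)) → 1
  σ[a<=5](γ[a; MIN(g)→b](γ[g; COUNT(*)→a](S))) → 1
  π[a](σ[a<=5](γ[a; MIN(g)→b](γ[g; COUNT(*)→a](S)))) → 1

== RESULT ==
a
1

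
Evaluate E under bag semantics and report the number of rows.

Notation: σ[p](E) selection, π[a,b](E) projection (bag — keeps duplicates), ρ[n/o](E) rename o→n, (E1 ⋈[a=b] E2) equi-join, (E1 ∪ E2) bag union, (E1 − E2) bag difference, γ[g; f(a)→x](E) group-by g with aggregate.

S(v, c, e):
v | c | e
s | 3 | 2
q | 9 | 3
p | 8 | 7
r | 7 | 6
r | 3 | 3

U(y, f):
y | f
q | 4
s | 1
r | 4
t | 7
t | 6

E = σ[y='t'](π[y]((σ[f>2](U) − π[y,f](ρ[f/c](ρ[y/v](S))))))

Row counts bottom-up:
  U → 5
  σ[f>2](U) → 4
  S → 5
  ρ[y/v](S) → 5
  ρ[f/c](ρ[y/v](S)) → 5
  π[y,f](ρ[f/c](ρ[y/v](S))) → 5
  (σ[f>2](U) − π[y,f](ρ[f/c](ρ[y/v](S)))) → 4
  π[y]((σ[f>2](U) − π[y,f](ρ[f/c](ρ[y/v](S))))) → 4
  σ[y='t'](π[y]((σ[f>2](U) − π[y,f](ρ[f/c](ρ[y/v](S)))))) → 2

|E| = 2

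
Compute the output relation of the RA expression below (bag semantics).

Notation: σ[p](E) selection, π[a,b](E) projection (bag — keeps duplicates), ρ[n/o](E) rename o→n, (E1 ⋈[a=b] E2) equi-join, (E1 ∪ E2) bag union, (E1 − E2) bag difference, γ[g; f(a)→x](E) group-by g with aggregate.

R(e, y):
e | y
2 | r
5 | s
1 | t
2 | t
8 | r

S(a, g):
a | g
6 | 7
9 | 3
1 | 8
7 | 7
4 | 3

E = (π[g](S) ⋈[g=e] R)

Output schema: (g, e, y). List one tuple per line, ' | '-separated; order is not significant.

Subexpression sizes:
  S → 5
  π[g](S) → 5
  R → 5
  (π[g](S) ⋈[g=e] R) → 1

== RESULT ==
g | e | y
8 | 8 | r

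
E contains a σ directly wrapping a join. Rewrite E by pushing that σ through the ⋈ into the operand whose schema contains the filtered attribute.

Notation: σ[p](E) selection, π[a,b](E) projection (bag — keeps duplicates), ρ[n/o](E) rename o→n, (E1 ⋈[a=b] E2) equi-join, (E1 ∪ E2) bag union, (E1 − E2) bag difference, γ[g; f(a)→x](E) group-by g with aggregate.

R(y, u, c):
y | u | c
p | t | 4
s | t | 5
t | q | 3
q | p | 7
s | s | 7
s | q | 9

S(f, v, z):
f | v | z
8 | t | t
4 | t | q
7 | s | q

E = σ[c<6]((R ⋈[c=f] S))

σ filters on c, owned by the left side.
E' = (σ[c<6](R) ⋈[c=f] S)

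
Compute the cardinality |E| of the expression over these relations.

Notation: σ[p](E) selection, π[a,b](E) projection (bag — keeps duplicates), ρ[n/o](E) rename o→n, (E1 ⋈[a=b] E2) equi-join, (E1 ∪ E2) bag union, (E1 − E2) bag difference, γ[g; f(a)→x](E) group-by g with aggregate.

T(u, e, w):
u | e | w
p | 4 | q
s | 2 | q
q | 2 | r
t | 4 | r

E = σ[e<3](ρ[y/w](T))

Subexpression sizes:
  T → 4
  ρ[y/w](T) → 4
  σ[e<3](ρ[y/w](T)) → 2

|E| = 2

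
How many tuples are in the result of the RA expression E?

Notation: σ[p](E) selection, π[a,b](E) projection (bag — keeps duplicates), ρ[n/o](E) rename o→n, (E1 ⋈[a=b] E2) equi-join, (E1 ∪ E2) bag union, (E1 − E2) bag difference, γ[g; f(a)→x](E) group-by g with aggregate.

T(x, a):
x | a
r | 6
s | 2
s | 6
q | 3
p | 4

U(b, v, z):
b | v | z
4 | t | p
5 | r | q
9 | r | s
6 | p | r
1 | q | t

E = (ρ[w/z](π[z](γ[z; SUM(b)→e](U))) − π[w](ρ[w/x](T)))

Stepwise |·|:
  U → 5
  γ[z; SUM(b)→e](U) → 5
  π[z](γ[z; SUM(b)→e](U)) → 5
  ρ[w/z](π[z](γ[z; SUM(b)→e](U))) → 5
  T → 5
  ρ[w/x](T) → 5
  π[w](ρ[w/x](T)) → 5
  (ρ[w/z](π[z](γ[z; SUM(b)→e](U))) − π[w](ρ[w/x](T))) → 1

|E| = 1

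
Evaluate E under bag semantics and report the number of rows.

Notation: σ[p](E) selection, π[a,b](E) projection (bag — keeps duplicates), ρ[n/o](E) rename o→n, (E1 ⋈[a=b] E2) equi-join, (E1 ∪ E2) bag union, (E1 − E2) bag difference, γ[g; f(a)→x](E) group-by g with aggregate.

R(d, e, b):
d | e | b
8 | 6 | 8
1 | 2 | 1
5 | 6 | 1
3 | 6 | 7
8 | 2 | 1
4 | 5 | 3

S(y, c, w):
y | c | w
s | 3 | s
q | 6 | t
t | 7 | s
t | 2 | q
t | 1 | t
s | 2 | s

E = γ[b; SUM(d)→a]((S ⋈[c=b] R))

Stepwise |·|:
  S → 6
  R → 6
  (S ⋈[c=b] R) → 5
  γ[b; SUM(d)→a]((S ⋈[c=b] R)) → 3

|E| = 3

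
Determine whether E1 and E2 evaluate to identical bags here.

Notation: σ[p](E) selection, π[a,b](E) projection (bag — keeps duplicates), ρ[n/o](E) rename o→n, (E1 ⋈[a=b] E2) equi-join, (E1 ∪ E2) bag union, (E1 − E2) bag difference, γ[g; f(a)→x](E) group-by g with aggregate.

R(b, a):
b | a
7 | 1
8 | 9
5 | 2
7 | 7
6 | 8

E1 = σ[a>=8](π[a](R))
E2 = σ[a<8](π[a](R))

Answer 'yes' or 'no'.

E1 stepwise |·|:
  R → 5
  π[a](R) → 5
  σ[a>=8](π[a](R)) → 2
E2 stepwise |·|:
  R → 5
  π[a](R) → 5
  σ[a<8](π[a](R)) → 3

E1 result:
a
8
9
E2 result:
a
1
2
7
Witness: (1,) appears 0× in E1 but 1× in E2.

no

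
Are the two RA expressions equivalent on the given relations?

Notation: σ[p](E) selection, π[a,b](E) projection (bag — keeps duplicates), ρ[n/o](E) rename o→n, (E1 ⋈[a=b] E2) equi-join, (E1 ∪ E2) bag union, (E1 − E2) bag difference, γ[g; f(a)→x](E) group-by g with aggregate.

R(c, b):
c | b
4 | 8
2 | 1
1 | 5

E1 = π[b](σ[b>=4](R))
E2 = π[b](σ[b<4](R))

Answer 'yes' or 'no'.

E1 row counts bottom-up:
  R → 3
  σ[b>=4](R) → 2
  π[b](σ[b>=4](R)) → 2
E2 row counts bottom-up:
  R → 3
  σ[b<4](R) → 1
  π[b](σ[b<4](R)) → 1

E1 result:
b
5
8
E2 result:
b
1
Witness: (1,) appears 0× in E1 but 1× in E2.

no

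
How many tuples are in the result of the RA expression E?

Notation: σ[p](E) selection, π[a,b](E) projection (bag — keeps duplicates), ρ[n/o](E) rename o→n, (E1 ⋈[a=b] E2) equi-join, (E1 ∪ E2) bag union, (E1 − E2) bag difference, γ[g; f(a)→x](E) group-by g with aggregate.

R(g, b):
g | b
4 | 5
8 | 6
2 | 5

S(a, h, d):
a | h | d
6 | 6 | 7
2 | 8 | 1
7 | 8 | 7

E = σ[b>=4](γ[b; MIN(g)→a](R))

Row counts bottom-up:
  R → 3
  γ[b; MIN(g)→a](R) → 2
  σ[b>=4](γ[b; MIN(g)→a](R)) → 2

|E| = 2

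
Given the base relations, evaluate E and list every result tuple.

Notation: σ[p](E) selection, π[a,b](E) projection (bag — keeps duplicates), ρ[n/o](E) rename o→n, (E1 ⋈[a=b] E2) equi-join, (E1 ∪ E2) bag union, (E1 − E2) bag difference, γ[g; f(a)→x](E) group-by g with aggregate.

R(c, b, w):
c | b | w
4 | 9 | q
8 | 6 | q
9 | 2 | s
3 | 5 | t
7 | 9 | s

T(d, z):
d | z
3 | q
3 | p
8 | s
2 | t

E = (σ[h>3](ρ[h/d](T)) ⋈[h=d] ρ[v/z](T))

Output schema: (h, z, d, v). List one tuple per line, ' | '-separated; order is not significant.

Subexpression sizes:
  T → 4
  ρ[h/d](T) → 4
  σ[h>3](ρ[h/d](T)) → 1
  T → 4
  ρ[v/z](T) → 4
  (σ[h>3](ρ[h/d](T)) ⋈[h=d] ρ[v/z](T)) → 1

== RESULT ==
h | z | d | v
8 | s | 8 | s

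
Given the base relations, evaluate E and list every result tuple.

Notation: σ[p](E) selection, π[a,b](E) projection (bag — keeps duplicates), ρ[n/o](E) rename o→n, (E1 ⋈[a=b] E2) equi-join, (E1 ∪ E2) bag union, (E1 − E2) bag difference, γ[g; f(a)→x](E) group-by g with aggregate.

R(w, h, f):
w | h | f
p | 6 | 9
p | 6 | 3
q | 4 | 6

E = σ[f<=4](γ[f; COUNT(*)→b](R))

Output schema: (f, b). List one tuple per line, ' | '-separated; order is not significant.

Row counts bottom-up:
  R → 3
  γ[f; COUNT(*)→b](R) → 3
  σ[f<=4](γ[f; COUNT(*)→b](R)) → 1

== RESULT ==
f | b
3 | 1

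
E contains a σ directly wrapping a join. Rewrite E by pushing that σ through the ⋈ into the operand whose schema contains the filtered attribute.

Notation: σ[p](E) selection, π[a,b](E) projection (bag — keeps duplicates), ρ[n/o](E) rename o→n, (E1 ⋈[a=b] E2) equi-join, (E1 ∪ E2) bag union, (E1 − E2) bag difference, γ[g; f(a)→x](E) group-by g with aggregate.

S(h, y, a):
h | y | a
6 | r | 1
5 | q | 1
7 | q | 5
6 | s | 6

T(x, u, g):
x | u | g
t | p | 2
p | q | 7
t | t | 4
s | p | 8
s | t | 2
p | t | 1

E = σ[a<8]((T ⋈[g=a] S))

σ filters on a, owned by the right side.
E' = (T ⋈[g=a] σ[a<8](S))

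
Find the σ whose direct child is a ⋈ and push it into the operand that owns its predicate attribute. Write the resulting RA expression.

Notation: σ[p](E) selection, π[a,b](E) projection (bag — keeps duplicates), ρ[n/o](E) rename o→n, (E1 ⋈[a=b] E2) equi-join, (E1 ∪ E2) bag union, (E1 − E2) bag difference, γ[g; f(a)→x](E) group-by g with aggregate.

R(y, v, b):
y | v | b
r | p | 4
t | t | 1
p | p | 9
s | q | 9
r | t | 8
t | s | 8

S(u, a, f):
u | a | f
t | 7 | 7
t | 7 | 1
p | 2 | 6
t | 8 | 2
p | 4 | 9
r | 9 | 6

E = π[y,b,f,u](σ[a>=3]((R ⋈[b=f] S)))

σ filters on a, owned by the right side.
E' = π[y,b,f,u]((R ⋈[b=f] σ[a>=3](S)))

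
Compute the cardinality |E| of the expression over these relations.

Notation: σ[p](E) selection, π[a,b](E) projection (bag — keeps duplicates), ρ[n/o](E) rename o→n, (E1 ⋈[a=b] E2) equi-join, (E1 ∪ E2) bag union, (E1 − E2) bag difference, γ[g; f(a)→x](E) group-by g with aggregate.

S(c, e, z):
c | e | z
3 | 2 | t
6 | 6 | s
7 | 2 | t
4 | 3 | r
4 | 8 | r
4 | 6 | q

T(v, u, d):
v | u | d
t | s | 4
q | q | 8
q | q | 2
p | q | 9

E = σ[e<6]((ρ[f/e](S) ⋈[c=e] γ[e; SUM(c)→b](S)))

Row counts bottom-up:
  S → 6
  ρ[f/e](S) → 6
  S → 6
  γ[e; SUM(c)→b](S) → 4
  (ρ[f/e](S) ⋈[c=e] γ[e; SUM(c)→b](S)) → 2
  σ[e<6]((ρ[f/e](S) ⋈[c=e] γ[e; SUM(c)→b](S))) → 1

|E| = 1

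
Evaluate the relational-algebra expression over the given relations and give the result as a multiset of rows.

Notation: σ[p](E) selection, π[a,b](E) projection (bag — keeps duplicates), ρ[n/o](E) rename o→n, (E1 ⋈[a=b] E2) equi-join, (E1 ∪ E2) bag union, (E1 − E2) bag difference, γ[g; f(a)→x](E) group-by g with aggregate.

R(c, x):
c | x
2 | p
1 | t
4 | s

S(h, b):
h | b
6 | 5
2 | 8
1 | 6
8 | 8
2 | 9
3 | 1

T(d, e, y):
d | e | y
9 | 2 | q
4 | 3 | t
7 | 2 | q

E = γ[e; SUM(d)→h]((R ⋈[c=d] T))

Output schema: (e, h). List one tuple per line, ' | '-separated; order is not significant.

Subexpression sizes:
  R → 3
  T → 3
  (R ⋈[c=d] T) → 1
  γ[e; SUM(d)→h]((R ⋈[c=d] T)) → 1

== RESULT ==
e | h
3 | 4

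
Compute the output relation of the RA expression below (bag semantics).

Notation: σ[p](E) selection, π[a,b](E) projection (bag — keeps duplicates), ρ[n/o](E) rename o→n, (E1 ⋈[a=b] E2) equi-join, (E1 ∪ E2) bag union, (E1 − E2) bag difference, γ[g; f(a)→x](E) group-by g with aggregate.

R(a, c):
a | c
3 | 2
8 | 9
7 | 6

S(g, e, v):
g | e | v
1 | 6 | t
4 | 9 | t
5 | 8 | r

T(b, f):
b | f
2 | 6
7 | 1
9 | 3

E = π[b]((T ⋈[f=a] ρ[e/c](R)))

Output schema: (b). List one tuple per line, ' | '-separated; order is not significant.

Per-node cardinality:
  T → 3
  R → 3
  ρ[e/c](R) → 3
  (T ⋈[f=a] ρ[e/c](R)) → 1
  π[b]((T ⋈[f=a] ρ[e/c](R))) → 1

== RESULT ==
b
9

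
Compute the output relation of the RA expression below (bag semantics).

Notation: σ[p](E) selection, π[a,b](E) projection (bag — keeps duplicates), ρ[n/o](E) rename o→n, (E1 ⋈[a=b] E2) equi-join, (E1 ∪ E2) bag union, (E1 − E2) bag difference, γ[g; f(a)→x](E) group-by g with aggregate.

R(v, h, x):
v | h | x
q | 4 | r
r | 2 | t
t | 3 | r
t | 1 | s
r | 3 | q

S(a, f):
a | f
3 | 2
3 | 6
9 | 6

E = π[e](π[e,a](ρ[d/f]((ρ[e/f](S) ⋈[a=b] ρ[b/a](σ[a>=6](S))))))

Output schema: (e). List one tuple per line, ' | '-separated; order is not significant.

Stepwise |·|:
  S → 3
  ρ[e/f](S) → 3
  S → 3
  σ[a>=6](S) → 1
  ρ[b/a](σ[a>=6](S)) → 1
  (ρ[e/f](S) ⋈[a=b] ρ[b/a](σ[a>=6](S))) → 1
  ρ[d/f]((ρ[e/f](S) ⋈[a=b] ρ[b/a](σ[a>=6](S)))) → 1
  π[e,a](ρ[d/f]((ρ[e/f](S) ⋈[a=b] ρ[b/a](σ[a>=6](S))))) → 1
  π[e](π[e,a](ρ[d/f]((ρ[e/f](S) ⋈[a=b] ρ[b/a](σ[a>=6](S)))))) → 1

== RESULT ==
e
6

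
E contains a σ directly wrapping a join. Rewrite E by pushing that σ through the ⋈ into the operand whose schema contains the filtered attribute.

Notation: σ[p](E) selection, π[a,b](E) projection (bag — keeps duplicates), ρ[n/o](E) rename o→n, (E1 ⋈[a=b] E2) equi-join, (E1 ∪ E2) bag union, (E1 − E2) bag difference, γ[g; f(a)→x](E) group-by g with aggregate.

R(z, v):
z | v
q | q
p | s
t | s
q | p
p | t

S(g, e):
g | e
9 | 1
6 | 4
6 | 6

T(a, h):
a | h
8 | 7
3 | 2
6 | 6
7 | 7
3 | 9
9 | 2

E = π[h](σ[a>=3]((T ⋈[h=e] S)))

σ filters on a, owned by the left side.
E' = π[h]((σ[a>=3](T) ⋈[h=e] S))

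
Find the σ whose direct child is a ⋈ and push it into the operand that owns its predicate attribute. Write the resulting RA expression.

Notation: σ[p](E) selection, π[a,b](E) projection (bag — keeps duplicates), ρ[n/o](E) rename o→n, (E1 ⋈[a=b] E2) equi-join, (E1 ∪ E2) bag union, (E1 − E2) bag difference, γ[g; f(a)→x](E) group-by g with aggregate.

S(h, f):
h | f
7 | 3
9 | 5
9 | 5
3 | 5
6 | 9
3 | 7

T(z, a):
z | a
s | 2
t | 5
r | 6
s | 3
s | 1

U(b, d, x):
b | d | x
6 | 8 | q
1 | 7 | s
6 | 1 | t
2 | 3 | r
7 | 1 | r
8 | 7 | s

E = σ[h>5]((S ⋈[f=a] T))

σ filters on h, owned by the left side.
E' = (σ[h>5](S) ⋈[f=a] T)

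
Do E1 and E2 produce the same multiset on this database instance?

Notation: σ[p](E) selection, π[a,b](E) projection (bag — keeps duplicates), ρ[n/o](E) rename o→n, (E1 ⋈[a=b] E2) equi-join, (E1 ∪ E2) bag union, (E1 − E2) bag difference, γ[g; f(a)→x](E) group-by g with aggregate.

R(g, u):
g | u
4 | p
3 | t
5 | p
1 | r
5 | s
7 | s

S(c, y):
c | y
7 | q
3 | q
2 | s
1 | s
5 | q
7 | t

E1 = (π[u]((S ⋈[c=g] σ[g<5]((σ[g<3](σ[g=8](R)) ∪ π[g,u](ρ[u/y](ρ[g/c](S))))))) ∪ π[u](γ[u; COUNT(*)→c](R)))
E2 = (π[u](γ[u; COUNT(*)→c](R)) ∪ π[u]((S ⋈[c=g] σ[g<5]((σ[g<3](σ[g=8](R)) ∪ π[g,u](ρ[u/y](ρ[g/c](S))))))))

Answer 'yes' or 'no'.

E1 per-node cardinality:
  S → 6
  R → 6
  σ[g=8](R) → 0
  σ[g<3](σ[g=8](R)) → 0
  S → 6
  ρ[g/c](S) → 6
  ρ[u/y](ρ[g/c](S)) → 6
  π[g,u](ρ[u/y](ρ[g/c](S))) → 6
  (σ[g<3](σ[g=8](R)) ∪ π[g,u](ρ[u/y](ρ[g/c](S)))) → 6
  σ[g<5]((σ[g<3](σ[g=8](R)) ∪ π[g,u](ρ[u/y](ρ[g/c](S))))) → 3
  (S ⋈[c=g] σ[g<5]((σ[g<3](σ[g=8](R)) ∪ π[g,u](ρ[u/y](ρ[g/c](S)))))) → 3
  π[u]((S ⋈[c=g] σ[g<5]((σ[g<3](σ[g=8](R)) ∪ π[g,u](ρ[u/y](ρ[g/c](S))))))) → 3
  R → 6
  γ[u; COUNT(*)→c](R) → 4
  π[u](γ[u; COUNT(*)→c](R)) → 4
  (π[u]((S ⋈[c=g] σ[g<5]((σ[g<3](σ[g=8](R)) ∪ π[g,u](ρ[u/y](ρ[g/c](S))))))) ∪ π[u](γ[u; COUNT(*)→c](R))) → 7
E2 per-node cardinality:
  R → 6
  γ[u; COUNT(*)→c](R) → 4
  π[u](γ[u; COUNT(*)→c](R)) → 4
  S → 6
  R → 6
  σ[g=8](R) → 0
  σ[g<3](σ[g=8](R)) → 0
  S → 6
  ρ[g/c](S) → 6
  ρ[u/y](ρ[g/c](S)) → 6
  π[g,u](ρ[u/y](ρ[g/c](S))) → 6
  (σ[g<3](σ[g=8](R)) ∪ π[g,u](ρ[u/y](ρ[g/c](S)))) → 6
  σ[g<5]((σ[g<3](σ[g=8](R)) ∪ π[g,u](ρ[u/y](ρ[g/c](S))))) → 3
  (S ⋈[c=g] σ[g<5]((σ[g<3](σ[g=8](R)) ∪ π[g,u](ρ[u/y](ρ[g/c](S)))))) → 3
  π[u]((S ⋈[c=g] σ[g<5]((σ[g<3](σ[g=8](R)) ∪ π[g,u](ρ[u/y](ρ[g/c](S))))))) → 3
  (π[u](γ[u; COUNT(*)→c](R)) ∪ π[u]((S ⋈[c=g] σ[g<5]((σ[g<3](σ[g=8](R)) ∪ π[g,u](ρ[u/y](ρ[g/c](S)))))))) → 7

E1 and E2 produce the same multiset:
u
p
q
r
s
s
s
t

yes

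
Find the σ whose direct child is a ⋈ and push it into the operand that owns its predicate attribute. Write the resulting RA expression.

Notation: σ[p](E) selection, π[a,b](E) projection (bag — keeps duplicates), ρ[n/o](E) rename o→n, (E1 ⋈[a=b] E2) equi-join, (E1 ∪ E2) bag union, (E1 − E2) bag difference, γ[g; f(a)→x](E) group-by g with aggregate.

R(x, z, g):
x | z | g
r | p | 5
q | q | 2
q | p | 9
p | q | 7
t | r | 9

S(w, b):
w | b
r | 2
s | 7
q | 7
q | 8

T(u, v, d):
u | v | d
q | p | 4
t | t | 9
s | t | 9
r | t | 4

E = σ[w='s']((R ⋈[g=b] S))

σ filters on w, owned by the right side.
E' = (R ⋈[g=b] σ[w='s'](S))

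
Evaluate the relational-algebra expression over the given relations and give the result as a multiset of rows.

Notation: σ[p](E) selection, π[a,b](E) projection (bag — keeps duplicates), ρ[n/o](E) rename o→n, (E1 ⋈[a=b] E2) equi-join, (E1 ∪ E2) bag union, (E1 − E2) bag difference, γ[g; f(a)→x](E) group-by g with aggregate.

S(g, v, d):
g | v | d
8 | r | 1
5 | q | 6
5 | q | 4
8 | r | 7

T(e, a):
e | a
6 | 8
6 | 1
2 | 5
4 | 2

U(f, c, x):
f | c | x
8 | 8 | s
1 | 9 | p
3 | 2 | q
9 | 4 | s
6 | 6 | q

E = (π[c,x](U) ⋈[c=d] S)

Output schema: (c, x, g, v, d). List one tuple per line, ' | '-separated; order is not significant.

Stepwise |·|:
  U → 5
  π[c,x](U) → 5
  S → 4
  (π[c,x](U) ⋈[c=d] S) → 2

== RESULT ==
c | x | g | v | d
4 | s | 5 | q | 4
6 | q | 5 | q | 6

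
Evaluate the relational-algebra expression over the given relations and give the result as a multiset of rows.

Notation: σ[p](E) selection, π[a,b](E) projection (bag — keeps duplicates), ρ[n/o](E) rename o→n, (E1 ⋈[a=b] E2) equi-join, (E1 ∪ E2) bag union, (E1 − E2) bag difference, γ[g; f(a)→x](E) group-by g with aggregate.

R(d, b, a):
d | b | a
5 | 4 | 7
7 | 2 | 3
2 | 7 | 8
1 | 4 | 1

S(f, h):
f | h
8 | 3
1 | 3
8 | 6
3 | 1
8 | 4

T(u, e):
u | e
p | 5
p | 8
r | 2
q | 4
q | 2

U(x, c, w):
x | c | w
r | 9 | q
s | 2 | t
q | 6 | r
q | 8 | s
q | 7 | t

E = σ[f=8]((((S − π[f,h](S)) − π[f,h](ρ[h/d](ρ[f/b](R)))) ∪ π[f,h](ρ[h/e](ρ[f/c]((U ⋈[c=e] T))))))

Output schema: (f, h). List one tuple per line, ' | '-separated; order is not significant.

Row counts bottom-up:
  S → 5
  S → 5
  π[f,h](S) → 5
  (S − π[f,h](S)) → 0
  R → 4
  ρ[f/b](R) → 4
  ρ[h/d](ρ[f/b](R)) → 4
  π[f,h](ρ[h/d](ρ[f/b](R))) → 4
  ((S − π[f,h](S)) − π[f,h](ρ[h/d](ρ[f/b](R)))) → 0
  U → 5
  T → 5
  (U ⋈[c=e] T) → 3
  ρ[f/c]((U ⋈[c=e] T)) → 3
  ρ[h/e](ρ[f/c]((U ⋈[c=e] T))) → 3
  π[f,h](ρ[h/e](ρ[f/c]((U ⋈[c=e] T)))) → 3
  (((S − π[f,h](S)) − π[f,h](ρ[h/d](ρ[f/b](R)))) ∪ π[f,h](ρ[h/e](ρ[f/c]((U ⋈[c=e] T))))) → 3
  σ[f=8]((((S − π[f,h](S)) − π[f,h](ρ[h/d](ρ[f/b](R)))) ∪ π[f,h](ρ[h/e](ρ[f/c]((U ⋈[c=e] T)))))) → 1

== RESULT ==
f | h
8 | 8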